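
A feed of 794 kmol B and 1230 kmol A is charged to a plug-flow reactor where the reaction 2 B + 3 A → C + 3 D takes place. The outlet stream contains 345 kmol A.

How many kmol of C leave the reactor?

For A: n = n₀ − 3ξ → 345 = 1230 − 3ξ, giving ξ = 295 kmol.
Outlet amounts (n = n₀ + ν ξ):
  B: 794 − 2(295) = 204
  A: 1230 − 3(295) = 345
  C: 0 + 1(295) = 295
  D: 0 + 3(295) = 885

295 kmol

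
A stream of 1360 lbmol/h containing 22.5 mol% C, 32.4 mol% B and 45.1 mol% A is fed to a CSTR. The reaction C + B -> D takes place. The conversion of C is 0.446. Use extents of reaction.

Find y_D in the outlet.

C reacted = 0.446 × 306 = 136.5 lbmol/h; ν_C = −1, so ξ = 136.5/1 = 136.5 lbmol/h.
Outlet amounts (n = n₀ + ν ξ):
  C: 306 − 1(136.5) = 169.5
  B: 440.6 − 1(136.5) = 304.2
  D: 0 + 1(136.5) = 136.5
  A: 613.4 (inert)
Total out = 1224 lbmol/h; y_D = 136.5 / 1224 = 0.1115.

0.112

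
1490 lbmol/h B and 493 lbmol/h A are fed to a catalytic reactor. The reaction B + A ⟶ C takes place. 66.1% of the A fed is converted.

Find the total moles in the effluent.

A reacted = 0.661 × 493 = 325.9 lbmol/h; ν_A = −1, so ξ = 325.9/1 = 325.9 lbmol/h.
Outlet amounts (n = n₀ + ν ξ):
  B: 1490 − 1(325.9) = 1164
  A: 493 − 1(325.9) = 167.1
  C: 0 + 1(325.9) = 325.9
Total out = 1164 + 167.1 + 325.9 = 1657 lbmol/h.

1660 lbmol/h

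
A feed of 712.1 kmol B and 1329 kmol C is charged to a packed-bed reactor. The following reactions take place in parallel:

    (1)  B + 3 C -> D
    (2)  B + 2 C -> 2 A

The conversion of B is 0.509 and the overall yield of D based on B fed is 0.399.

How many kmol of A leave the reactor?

157 kmol

Yield of D: 1ξ₁ / 712.1 = 0.399 → ξ₁ = 284.1 kmol.
Conversion of B: 1ξ₁ + 1ξ₂ = 0.509 × 712.1 = 362.5 → ξ₂ = 78.33 kmol.
Outlet amounts (n = n₀ + Σ ν·ξ):
  B: 712.1 − 1(284.1) − 1(78.33) = 349.6
  C: 1329 − 3(284.1) − 2(78.33) = 320
  D: 0 + 1(284.1) = 284.1
  A: 0 + 2(78.33) = 156.7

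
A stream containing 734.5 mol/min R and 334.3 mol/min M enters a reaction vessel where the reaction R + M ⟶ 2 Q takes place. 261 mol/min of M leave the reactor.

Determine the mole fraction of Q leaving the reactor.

0.137

For M: n = n₀ − 1ξ → 261 = 334.3 − 1ξ, giving ξ = 73.3 mol/min.
Outlet amounts (n = n₀ + ν ξ):
  R: 734.5 − 1(73.3) = 661.2
  M: 334.3 − 1(73.3) = 261
  Q: 0 + 2(73.3) = 146.6
Total out = 1069 mol/min; y_Q = 146.6 / 1069 = 0.1372.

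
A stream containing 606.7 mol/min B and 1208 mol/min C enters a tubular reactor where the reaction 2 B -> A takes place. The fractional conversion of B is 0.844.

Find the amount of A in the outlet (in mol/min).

B reacted = 0.844 × 606.7 = 512.1 mol/min; ν_B = −2, so ξ = 512.1/2 = 256 mol/min.
Outlet amounts (n = n₀ + ν ξ):
  B: 606.7 − 2(256) = 94.65
  A: 0 + 1(256) = 256
  C: 1208 (inert)

256 mol/min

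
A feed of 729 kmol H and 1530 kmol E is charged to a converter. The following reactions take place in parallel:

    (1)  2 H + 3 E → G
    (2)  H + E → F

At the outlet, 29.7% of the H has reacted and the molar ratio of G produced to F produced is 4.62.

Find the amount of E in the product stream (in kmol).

1220 kmol

Conversion of H: H consumed = 0.297 × 729 = 216.5 kmol = 2ξ₁ + 1ξ₂.
Selectivity: 1ξ₁ / (1ξ₂) = 4.62 → ξ₁ = 4.62 ξ₂.
Substitute: (2·4.62 + 1) ξ₂ = 216.5 → ξ₂ = 21.14 kmol, ξ₁ = 97.68 kmol.
Outlet amounts (n = n₀ + Σ ν·ξ):
  H: 729 − 2(97.68) − 1(21.14) = 512.5
  E: 1530 − 3(97.68) − 1(21.14) = 1216
  G: 0 + 1(97.68) = 97.68
  F: 0 + 1(21.14) = 21.14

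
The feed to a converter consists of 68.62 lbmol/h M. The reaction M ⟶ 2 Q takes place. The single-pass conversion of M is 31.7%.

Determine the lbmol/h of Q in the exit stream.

43.5 lbmol/h

M reacted = 0.317 × 68.62 = 21.75 lbmol/h; ν_M = −1, so ξ = 21.75/1 = 21.75 lbmol/h.
Outlet amounts (n = n₀ + ν ξ):
  M: 68.62 − 1(21.75) = 46.87
  Q: 0 + 2(21.75) = 43.51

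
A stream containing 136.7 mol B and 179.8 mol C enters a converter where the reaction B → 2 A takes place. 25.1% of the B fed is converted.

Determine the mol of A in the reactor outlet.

68.6 mol

B reacted = 0.251 × 136.7 = 34.31 mol; ν_B = −1, so ξ = 34.31/1 = 34.31 mol.
Outlet amounts (n = n₀ + ν ξ):
  B: 136.7 − 1(34.31) = 102.4
  A: 0 + 2(34.31) = 68.62
  C: 179.8 (inert)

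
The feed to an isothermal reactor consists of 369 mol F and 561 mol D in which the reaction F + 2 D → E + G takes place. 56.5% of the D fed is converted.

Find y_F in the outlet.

0.273

D reacted = 0.565 × 561 = 317 mol; ν_D = −2, so ξ = 317/2 = 158.5 mol.
Outlet amounts (n = n₀ + ν ξ):
  F: 369 − 1(158.5) = 210.5
  D: 561 − 2(158.5) = 244
  E: 0 + 1(158.5) = 158.5
  G: 0 + 1(158.5) = 158.5
Total out = 771.5 mol; y_F = 210.5 / 771.5 = 0.2729.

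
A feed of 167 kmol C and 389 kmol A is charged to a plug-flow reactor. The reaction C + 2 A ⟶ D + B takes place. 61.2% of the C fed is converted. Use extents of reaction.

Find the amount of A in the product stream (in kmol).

185 kmol

C reacted = 0.612 × 167 = 102.2 kmol; ν_C = −1, so ξ = 102.2/1 = 102.2 kmol.
Outlet amounts (n = n₀ + ν ξ):
  C: 167 − 1(102.2) = 64.8
  A: 389 − 2(102.2) = 184.6
  D: 0 + 1(102.2) = 102.2
  B: 0 + 1(102.2) = 102.2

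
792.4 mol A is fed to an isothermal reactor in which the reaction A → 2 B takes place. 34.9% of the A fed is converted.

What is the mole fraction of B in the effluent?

A reacted = 0.349 × 792.4 = 276.5 mol; ν_A = −1, so ξ = 276.5/1 = 276.5 mol.
Outlet amounts (n = n₀ + ν ξ):
  A: 792.4 − 1(276.5) = 515.9
  B: 0 + 2(276.5) = 553.1
Total out = 1069 mol; y_B = 553.1 / 1069 = 0.5174.

0.517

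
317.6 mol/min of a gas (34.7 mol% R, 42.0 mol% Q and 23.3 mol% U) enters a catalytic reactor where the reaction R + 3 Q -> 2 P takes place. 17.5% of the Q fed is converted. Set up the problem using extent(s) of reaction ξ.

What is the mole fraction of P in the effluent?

Q reacted = 0.175 × 133.4 = 23.34 mol/min; ν_Q = −3, so ξ = 23.34/3 = 7.781 mol/min.
Outlet amounts (n = n₀ + ν ξ):
  R: 110.2 − 1(7.781) = 102.4
  Q: 133.4 − 3(7.781) = 110
  P: 0 + 2(7.781) = 15.56
  U: 74 (inert)
Total out = 302 mol/min; y_P = 15.56 / 302 = 0.05152.

0.0515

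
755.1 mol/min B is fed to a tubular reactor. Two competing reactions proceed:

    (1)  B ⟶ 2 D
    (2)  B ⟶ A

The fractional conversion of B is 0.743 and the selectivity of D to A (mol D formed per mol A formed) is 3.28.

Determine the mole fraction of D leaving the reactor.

Conversion of B: B consumed = 0.743 × 755.1 = 561 mol/min = 1ξ₁ + 1ξ₂.
Selectivity: 2ξ₁ / (1ξ₂) = 3.28 → ξ₁ = 1.64 ξ₂.
Substitute: (1·1.64 + 1) ξ₂ = 561 → ξ₂ = 212.5 mol/min, ξ₁ = 348.5 mol/min.
Outlet amounts (n = n₀ + Σ ν·ξ):
  B: 755.1 − 1(348.5) − 1(212.5) = 194.1
  D: 0 + 2(348.5) = 697
  A: 0 + 1(212.5) = 212.5
Total out = 1104 mol/min; y_D = 697 / 1104 = 0.6316.

0.632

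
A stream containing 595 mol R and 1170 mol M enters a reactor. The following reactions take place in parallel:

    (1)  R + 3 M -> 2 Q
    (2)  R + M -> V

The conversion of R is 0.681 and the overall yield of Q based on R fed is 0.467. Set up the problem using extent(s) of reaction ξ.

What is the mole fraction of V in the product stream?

Yield of Q: 2ξ₁ / 595 = 0.467 → ξ₁ = 138.9 mol.
Conversion of R: 1ξ₁ + 1ξ₂ = 0.681 × 595 = 405.2 → ξ₂ = 266.3 mol.
Outlet amounts (n = n₀ + Σ ν·ξ):
  R: 595 − 1(138.9) − 1(266.3) = 189.8
  M: 1170 − 3(138.9) − 1(266.3) = 486.9
  Q: 0 + 2(138.9) = 277.9
  V: 0 + 1(266.3) = 266.3
Total out = 1221 mol; y_V = 266.3 / 1221 = 0.2181.

0.218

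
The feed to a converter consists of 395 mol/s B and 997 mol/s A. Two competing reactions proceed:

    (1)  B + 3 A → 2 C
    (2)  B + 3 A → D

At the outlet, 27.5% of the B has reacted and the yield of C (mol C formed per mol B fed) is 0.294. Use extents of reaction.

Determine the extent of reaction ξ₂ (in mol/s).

ξ₂ = 50.6 mol/s

Yield of C: 2ξ₁ / 395 = 0.294 → ξ₁ = 58.06 mol/s.
Conversion of B: 1ξ₁ + 1ξ₂ = 0.275 × 395 = 108.6 → ξ₂ = 50.56 mol/s.
Outlet amounts (n = n₀ + Σ ν·ξ):
  B: 395 − 1(58.06) − 1(50.56) = 286.4
  A: 997 − 3(58.06) − 3(50.56) = 671.1
  C: 0 + 2(58.06) = 116.1
  D: 0 + 1(50.56) = 50.56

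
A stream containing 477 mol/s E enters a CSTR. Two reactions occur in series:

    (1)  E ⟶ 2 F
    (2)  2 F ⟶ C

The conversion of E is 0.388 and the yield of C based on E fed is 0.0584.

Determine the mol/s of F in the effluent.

314 mol/s

Conversion of E: E consumed = 1ξ₁ = 0.388 × 477 → ξ₁ = 185.1 mol/s.
Yield of C: 1ξ₂ / 477 = 0.0584 → ξ₂ = 27.86 mol/s.
Outlet amounts (n = n₀ + Σ ν·ξ):
  E: 477 − 1(185.1) = 291.9
  F: 0 + 2(185.1) − 2(27.86) = 314.4
  C: 0 + 1(27.86) = 27.86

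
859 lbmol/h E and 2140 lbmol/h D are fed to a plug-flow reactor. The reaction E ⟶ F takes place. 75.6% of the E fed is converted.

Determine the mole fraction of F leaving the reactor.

E reacted = 0.756 × 859 = 649.4 lbmol/h; ν_E = −1, so ξ = 649.4/1 = 649.4 lbmol/h.
Outlet amounts (n = n₀ + ν ξ):
  E: 859 − 1(649.4) = 209.6
  F: 0 + 1(649.4) = 649.4
  D: 2140 (inert)
Total out = 2999 lbmol/h; y_F = 649.4 / 2999 = 0.2165.

0.217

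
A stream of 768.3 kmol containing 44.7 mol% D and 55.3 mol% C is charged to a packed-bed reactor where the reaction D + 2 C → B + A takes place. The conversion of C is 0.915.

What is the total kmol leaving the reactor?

C reacted = 0.915 × 424.9 = 388.8 kmol; ν_C = −2, so ξ = 388.8/2 = 194.4 kmol.
Outlet amounts (n = n₀ + ν ξ):
  D: 343.4 − 1(194.4) = 149.1
  C: 424.9 − 2(194.4) = 36.11
  B: 0 + 1(194.4) = 194.4
  A: 0 + 1(194.4) = 194.4
Total out = 149.1 + 36.11 + 194.4 + 194.4 = 573.9 kmol.

574 kmol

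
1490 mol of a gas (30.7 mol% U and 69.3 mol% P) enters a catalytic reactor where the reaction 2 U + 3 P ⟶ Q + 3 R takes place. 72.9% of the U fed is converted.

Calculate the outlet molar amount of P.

U reacted = 0.729 × 457.4 = 333.5 mol; ν_U = −2, so ξ = 333.5/2 = 166.7 mol.
Outlet amounts (n = n₀ + ν ξ):
  U: 457.4 − 2(166.7) = 124
  P: 1033 − 3(166.7) = 532.4
  Q: 0 + 1(166.7) = 166.7
  R: 0 + 3(166.7) = 500.2

532 mol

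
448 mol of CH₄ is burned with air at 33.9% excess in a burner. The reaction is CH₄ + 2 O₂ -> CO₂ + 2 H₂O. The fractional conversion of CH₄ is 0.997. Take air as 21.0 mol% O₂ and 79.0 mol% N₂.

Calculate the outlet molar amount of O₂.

306 mol

Stoichiometric O₂ = 2 × 448 = 896 mol; O₂ fed = 896 × 1.339 = 1200 mol.
N₂ fed = 1200 × 79/21 = 4513 mol.
Fuel reacted = 0.997 × 448 → ξ = 446.7 mol.
Outlet (n = n₀ + ν ξ):
  CH₄: 448 − 1(446.7) = 1.344
  O₂: 1200 − 2(446.7) = 306.4
  N₂: 4513 (inert)
  CO₂: 0 + 1(446.7) = 446.7
  H₂O: 0 + 2(446.7) = 893.3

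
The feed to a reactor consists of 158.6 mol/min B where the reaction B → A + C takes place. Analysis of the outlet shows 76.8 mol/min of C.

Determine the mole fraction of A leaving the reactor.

0.326

For C: n = n₀ + 1ξ → 76.8 = 0 + 1ξ, giving ξ = 76.8 mol/min.
Outlet amounts (n = n₀ + ν ξ):
  B: 158.6 − 1(76.8) = 81.8
  A: 0 + 1(76.8) = 76.8
  C: 0 + 1(76.8) = 76.8
Total out = 235.4 mol/min; y_A = 76.8 / 235.4 = 0.3263.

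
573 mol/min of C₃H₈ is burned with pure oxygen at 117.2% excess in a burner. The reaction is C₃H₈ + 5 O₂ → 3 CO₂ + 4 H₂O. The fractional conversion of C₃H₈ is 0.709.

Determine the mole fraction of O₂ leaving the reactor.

0.582

Stoichiometric O₂ = 5 × 573 = 2865 mol/min; O₂ fed = 2865 × 2.172 = 6223 mol/min.
Fuel reacted = 0.709 × 573 → ξ = 406.3 mol/min.
Outlet (n = n₀ + ν ξ):
  C₃H₈: 573 − 1(406.3) = 166.7
  O₂: 6223 − 5(406.3) = 4191
  CO₂: 0 + 3(406.3) = 1219
  H₂O: 0 + 4(406.3) = 1625
Total out = 7202 mol/min; y_O₂ = 4191 / 7202 = 0.582.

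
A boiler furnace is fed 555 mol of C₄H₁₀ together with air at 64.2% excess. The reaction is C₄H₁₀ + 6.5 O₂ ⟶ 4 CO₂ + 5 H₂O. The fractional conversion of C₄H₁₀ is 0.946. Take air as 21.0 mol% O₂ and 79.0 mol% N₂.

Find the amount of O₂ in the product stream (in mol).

Stoichiometric O₂ = 6.5 × 555 = 3608 mol; O₂ fed = 3608 × 1.642 = 5924 mol.
N₂ fed = 5924 × 79/21 = 22280 mol.
Fuel reacted = 0.946 × 555 → ξ = 525 mol.
Outlet (n = n₀ + ν ξ):
  C₄H₁₀: 555 − 1(525) = 29.97
  O₂: 5924 − 6.5(525) = 2511
  N₂: 22280 (inert)
  CO₂: 0 + 4(525) = 2100
  H₂O: 0 + 5(525) = 2625

2510 mol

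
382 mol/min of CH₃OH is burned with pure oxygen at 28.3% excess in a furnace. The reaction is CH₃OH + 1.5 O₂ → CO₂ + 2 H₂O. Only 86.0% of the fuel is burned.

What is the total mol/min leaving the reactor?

Stoichiometric O₂ = 1.5 × 382 = 573 mol/min; O₂ fed = 573 × 1.283 = 735.2 mol/min.
Fuel reacted = 0.86 × 382 → ξ = 328.5 mol/min.
Outlet (n = n₀ + ν ξ):
  CH₃OH: 382 − 1(328.5) = 53.48
  O₂: 735.2 − 1.5(328.5) = 242.4
  CO₂: 0 + 1(328.5) = 328.5
  H₂O: 0 + 2(328.5) = 657
Total out = 53.48 + 242.4 + 328.5 + 657 = 1281 mol/min.

1280 mol/min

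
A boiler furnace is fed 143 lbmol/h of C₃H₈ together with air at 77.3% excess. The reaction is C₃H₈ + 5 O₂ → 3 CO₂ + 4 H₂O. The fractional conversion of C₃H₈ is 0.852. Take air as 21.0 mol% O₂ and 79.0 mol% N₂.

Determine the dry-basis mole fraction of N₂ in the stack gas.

0.82

Stoichiometric O₂ = 5 × 143 = 715 lbmol/h; O₂ fed = 715 × 1.773 = 1268 lbmol/h.
N₂ fed = 1268 × 79/21 = 4769 lbmol/h.
Fuel reacted = 0.852 × 143 → ξ = 121.8 lbmol/h.
Outlet (n = n₀ + ν ξ):
  C₃H₈: 143 − 1(121.8) = 21.16
  O₂: 1268 − 5(121.8) = 658.5
  N₂: 4769 (inert)
  CO₂: 0 + 3(121.8) = 365.5
  H₂O: 0 + 4(121.8) = 487.3
Dry total = 5814 lbmol/h; y_N₂ (dry) = 4769 / 5814 = 0.8202.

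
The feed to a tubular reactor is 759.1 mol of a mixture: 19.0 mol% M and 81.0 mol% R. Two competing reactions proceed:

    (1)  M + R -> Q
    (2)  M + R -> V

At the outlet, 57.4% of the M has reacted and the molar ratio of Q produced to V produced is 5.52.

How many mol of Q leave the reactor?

Conversion of M: M consumed = 0.574 × 144.2 = 82.79 mol = 1ξ₁ + 1ξ₂.
Selectivity: 1ξ₁ / (1ξ₂) = 5.52 → ξ₁ = 5.52 ξ₂.
Substitute: (1·5.52 + 1) ξ₂ = 82.79 → ξ₂ = 12.7 mol, ξ₁ = 70.09 mol.
Outlet amounts (n = n₀ + Σ ν·ξ):
  M: 144.2 − 1(70.09) − 1(12.7) = 61.44
  R: 614.9 − 1(70.09) − 1(12.7) = 532.1
  Q: 0 + 1(70.09) = 70.09
  V: 0 + 1(12.7) = 12.7

70.1 mol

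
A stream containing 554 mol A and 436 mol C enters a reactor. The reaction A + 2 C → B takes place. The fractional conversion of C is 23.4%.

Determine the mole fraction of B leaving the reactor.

0.0574

C reacted = 0.234 × 436 = 102 mol; ν_C = −2, so ξ = 102/2 = 51.01 mol.
Outlet amounts (n = n₀ + ν ξ):
  A: 554 − 1(51.01) = 503
  C: 436 − 2(51.01) = 334
  B: 0 + 1(51.01) = 51.01
Total out = 888 mol; y_B = 51.01 / 888 = 0.05745.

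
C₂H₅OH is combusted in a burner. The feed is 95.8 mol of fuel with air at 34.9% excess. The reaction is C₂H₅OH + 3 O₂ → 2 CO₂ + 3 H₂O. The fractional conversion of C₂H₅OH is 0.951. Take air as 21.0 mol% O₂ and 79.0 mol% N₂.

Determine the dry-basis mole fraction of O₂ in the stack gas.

Stoichiometric O₂ = 3 × 95.8 = 287.4 mol; O₂ fed = 287.4 × 1.349 = 387.7 mol.
N₂ fed = 387.7 × 79/21 = 1459 mol.
Fuel reacted = 0.951 × 95.8 → ξ = 91.11 mol.
Outlet (n = n₀ + ν ξ):
  C₂H₅OH: 95.8 − 1(91.11) = 4.694
  O₂: 387.7 − 3(91.11) = 114.4
  N₂: 1459 (inert)
  CO₂: 0 + 2(91.11) = 182.2
  H₂O: 0 + 3(91.11) = 273.3
Dry total = 1760 mol; y_O₂ (dry) = 114.4 / 1760 = 0.065.

0.065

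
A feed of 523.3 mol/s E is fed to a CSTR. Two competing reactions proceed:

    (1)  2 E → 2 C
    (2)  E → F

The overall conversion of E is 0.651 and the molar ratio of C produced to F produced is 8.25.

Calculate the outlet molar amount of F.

36.8 mol/s

Conversion of E: E consumed = 0.651 × 523.3 = 340.7 mol/s = 2ξ₁ + 1ξ₂.
Selectivity: 2ξ₁ / (1ξ₂) = 8.25 → ξ₁ = 4.125 ξ₂.
Substitute: (2·4.125 + 1) ξ₂ = 340.7 → ξ₂ = 36.83 mol/s, ξ₁ = 151.9 mol/s.
Outlet amounts (n = n₀ + Σ ν·ξ):
  E: 523.3 − 2(151.9) − 1(36.83) = 182.6
  C: 0 + 2(151.9) = 303.8
  F: 0 + 1(36.83) = 36.83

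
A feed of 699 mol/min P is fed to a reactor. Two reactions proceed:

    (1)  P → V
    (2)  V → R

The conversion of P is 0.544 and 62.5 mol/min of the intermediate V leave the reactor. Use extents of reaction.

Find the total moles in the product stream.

Conversion of P: P consumed = 1ξ₁ = 0.544 × 699 → ξ₁ = 380.3 mol/min.
V balance: n_V = 0 + 1ξ₁ − 1ξ₂ = 62.5 → ξ₂ = (1·380.3 − 62.5)/1 = 317.8 mol/min.
Outlet amounts (n = n₀ + Σ ν·ξ):
  P: 699 − 1(380.3) = 318.7
  V: 0 + 1(380.3) − 1(317.8) = 62.5
  R: 0 + 1(317.8) = 317.8
Total out = 318.7 + 62.5 + 317.8 = 699 mol/min.

699 mol/min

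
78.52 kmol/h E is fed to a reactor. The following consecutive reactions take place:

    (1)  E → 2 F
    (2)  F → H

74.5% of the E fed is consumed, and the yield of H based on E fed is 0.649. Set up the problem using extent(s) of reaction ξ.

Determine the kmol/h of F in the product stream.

Conversion of E: E consumed = 1ξ₁ = 0.745 × 78.52 → ξ₁ = 58.5 kmol/h.
Yield of H: 1ξ₂ / 78.52 = 0.649 → ξ₂ = 50.96 kmol/h.
Outlet amounts (n = n₀ + Σ ν·ξ):
  E: 78.52 − 1(58.5) = 20.02
  F: 0 + 2(58.5) − 1(50.96) = 66.04
  H: 0 + 1(50.96) = 50.96

66 kmol/h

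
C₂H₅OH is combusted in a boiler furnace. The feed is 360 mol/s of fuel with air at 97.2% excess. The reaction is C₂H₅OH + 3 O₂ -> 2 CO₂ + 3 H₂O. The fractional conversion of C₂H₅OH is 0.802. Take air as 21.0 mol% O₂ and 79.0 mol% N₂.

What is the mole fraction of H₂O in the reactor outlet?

Stoichiometric O₂ = 3 × 360 = 1080 mol/s; O₂ fed = 1080 × 1.972 = 2130 mol/s.
N₂ fed = 2130 × 79/21 = 8012 mol/s.
Fuel reacted = 0.802 × 360 → ξ = 288.7 mol/s.
Outlet (n = n₀ + ν ξ):
  C₂H₅OH: 360 − 1(288.7) = 71.28
  O₂: 2130 − 3(288.7) = 1264
  N₂: 8012 (inert)
  CO₂: 0 + 2(288.7) = 577.4
  H₂O: 0 + 3(288.7) = 866.2
Total out = 10790 mol/s; y_H₂O = 866.2 / 10790 = 0.08027.

0.0803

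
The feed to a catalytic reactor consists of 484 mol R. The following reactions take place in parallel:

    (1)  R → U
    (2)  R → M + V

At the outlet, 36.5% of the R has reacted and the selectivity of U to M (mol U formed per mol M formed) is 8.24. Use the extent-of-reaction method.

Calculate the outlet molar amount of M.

Conversion of R: R consumed = 0.365 × 484 = 176.7 mol = 1ξ₁ + 1ξ₂.
Selectivity: 1ξ₁ / (1ξ₂) = 8.24 → ξ₁ = 8.24 ξ₂.
Substitute: (1·8.24 + 1) ξ₂ = 176.7 → ξ₂ = 19.12 mol, ξ₁ = 157.5 mol.
Outlet amounts (n = n₀ + Σ ν·ξ):
  R: 484 − 1(157.5) − 1(19.12) = 307.3
  U: 0 + 1(157.5) = 157.5
  M: 0 + 1(19.12) = 19.12
  V: 0 + 1(19.12) = 19.12

19.1 mol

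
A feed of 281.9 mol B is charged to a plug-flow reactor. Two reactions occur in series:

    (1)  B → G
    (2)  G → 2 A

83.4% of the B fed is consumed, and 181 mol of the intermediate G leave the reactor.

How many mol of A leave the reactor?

Conversion of B: B consumed = 1ξ₁ = 0.834 × 281.9 → ξ₁ = 235.1 mol.
G balance: n_G = 0 + 1ξ₁ − 1ξ₂ = 181 → ξ₂ = (1·235.1 − 181)/1 = 54.1 mol.
Outlet amounts (n = n₀ + Σ ν·ξ):
  B: 281.9 − 1(235.1) = 46.8
  G: 0 + 1(235.1) − 1(54.1) = 181
  A: 0 + 2(54.1) = 108.2

108 mol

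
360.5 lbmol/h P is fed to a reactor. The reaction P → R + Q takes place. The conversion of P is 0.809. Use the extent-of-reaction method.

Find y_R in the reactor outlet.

P reacted = 0.809 × 360.5 = 291.6 lbmol/h; ν_P = −1, so ξ = 291.6/1 = 291.6 lbmol/h.
Outlet amounts (n = n₀ + ν ξ):
  P: 360.5 − 1(291.6) = 68.86
  R: 0 + 1(291.6) = 291.6
  Q: 0 + 1(291.6) = 291.6
Total out = 652.1 lbmol/h; y_R = 291.6 / 652.1 = 0.4472.

0.447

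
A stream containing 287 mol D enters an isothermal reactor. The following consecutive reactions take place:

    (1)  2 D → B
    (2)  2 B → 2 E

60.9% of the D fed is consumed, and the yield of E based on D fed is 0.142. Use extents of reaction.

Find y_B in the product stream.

0.234

Conversion of D: D consumed = 2ξ₁ = 0.609 × 287 → ξ₁ = 87.39 mol.
Yield of E: 2ξ₂ / 287 = 0.142 → ξ₂ = 20.38 mol.
Outlet amounts (n = n₀ + Σ ν·ξ):
  D: 287 − 2(87.39) = 112.2
  B: 0 + 1(87.39) − 2(20.38) = 46.64
  E: 0 + 2(20.38) = 40.75
Total out = 199.6 mol; y_B = 46.64 / 199.6 = 0.2336.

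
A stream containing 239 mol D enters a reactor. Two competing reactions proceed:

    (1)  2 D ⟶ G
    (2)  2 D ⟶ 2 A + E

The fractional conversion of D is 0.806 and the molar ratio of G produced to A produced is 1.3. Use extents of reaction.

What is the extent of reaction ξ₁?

Conversion of D: D consumed = 0.806 × 239 = 192.6 mol = 2ξ₁ + 2ξ₂.
Selectivity: 1ξ₁ / (2ξ₂) = 1.3 → ξ₁ = 2.6 ξ₂.
Substitute: (2·2.6 + 2) ξ₂ = 192.6 → ξ₂ = 26.75 mol, ξ₁ = 69.56 mol.
Outlet amounts (n = n₀ + Σ ν·ξ):
  D: 239 − 2(69.56) − 2(26.75) = 46.37
  G: 0 + 1(69.56) = 69.56
  A: 0 + 2(26.75) = 53.51
  E: 0 + 1(26.75) = 26.75

ξ₁ = 69.6 mol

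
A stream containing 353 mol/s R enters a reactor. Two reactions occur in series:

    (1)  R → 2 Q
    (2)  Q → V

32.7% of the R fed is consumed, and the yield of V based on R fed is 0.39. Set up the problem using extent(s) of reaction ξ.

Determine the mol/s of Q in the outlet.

Conversion of R: R consumed = 1ξ₁ = 0.327 × 353 → ξ₁ = 115.4 mol/s.
Yield of V: 1ξ₂ / 353 = 0.39 → ξ₂ = 137.7 mol/s.
Outlet amounts (n = n₀ + Σ ν·ξ):
  R: 353 − 1(115.4) = 237.6
  Q: 0 + 2(115.4) − 1(137.7) = 93.19
  V: 0 + 1(137.7) = 137.7

93.2 mol/s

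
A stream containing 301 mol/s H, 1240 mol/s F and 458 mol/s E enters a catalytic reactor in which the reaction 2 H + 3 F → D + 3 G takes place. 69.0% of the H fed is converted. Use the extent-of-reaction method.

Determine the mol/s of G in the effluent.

H reacted = 0.69 × 301 = 207.7 mol/s; ν_H = −2, so ξ = 207.7/2 = 103.8 mol/s.
Outlet amounts (n = n₀ + ν ξ):
  H: 301 − 2(103.8) = 93.31
  F: 1240 − 3(103.8) = 928.5
  D: 0 + 1(103.8) = 103.8
  G: 0 + 3(103.8) = 311.5
  E: 458 (inert)

312 mol/s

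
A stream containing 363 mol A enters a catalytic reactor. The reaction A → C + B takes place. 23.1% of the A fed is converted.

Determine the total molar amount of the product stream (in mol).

447 mol

A reacted = 0.231 × 363 = 83.85 mol; ν_A = −1, so ξ = 83.85/1 = 83.85 mol.
Outlet amounts (n = n₀ + ν ξ):
  A: 363 − 1(83.85) = 279.1
  C: 0 + 1(83.85) = 83.85
  B: 0 + 1(83.85) = 83.85
Total out = 279.1 + 83.85 + 83.85 = 446.9 mol.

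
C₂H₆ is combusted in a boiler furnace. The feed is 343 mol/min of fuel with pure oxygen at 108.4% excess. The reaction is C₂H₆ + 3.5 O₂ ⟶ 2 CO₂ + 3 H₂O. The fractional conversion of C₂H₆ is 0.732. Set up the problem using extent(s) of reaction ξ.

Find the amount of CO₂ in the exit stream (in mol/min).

502 mol/min

Stoichiometric O₂ = 3.5 × 343 = 1200 mol/min; O₂ fed = 1200 × 2.084 = 2502 mol/min.
Fuel reacted = 0.732 × 343 → ξ = 251.1 mol/min.
Outlet (n = n₀ + ν ξ):
  C₂H₆: 343 − 1(251.1) = 91.92
  O₂: 2502 − 3.5(251.1) = 1623
  CO₂: 0 + 2(251.1) = 502.2
  H₂O: 0 + 3(251.1) = 753.2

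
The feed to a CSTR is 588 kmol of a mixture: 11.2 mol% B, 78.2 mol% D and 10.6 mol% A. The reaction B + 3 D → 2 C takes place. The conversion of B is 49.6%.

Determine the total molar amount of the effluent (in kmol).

B reacted = 0.496 × 65.86 = 32.66 kmol; ν_B = −1, so ξ = 32.66/1 = 32.66 kmol.
Outlet amounts (n = n₀ + ν ξ):
  B: 65.86 − 1(32.66) = 33.19
  D: 459.8 − 3(32.66) = 361.8
  C: 0 + 2(32.66) = 65.33
  A: 62.33 (inert)
Total out = 33.19 + 361.8 + 65.33 + 62.33 = 522.7 kmol.

523 kmol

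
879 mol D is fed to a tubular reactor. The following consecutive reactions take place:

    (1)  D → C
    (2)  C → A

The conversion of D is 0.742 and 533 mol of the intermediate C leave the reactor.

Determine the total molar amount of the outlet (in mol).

879 mol

Conversion of D: D consumed = 1ξ₁ = 0.742 × 879 → ξ₁ = 652.2 mol.
C balance: n_C = 0 + 1ξ₁ − 1ξ₂ = 533 → ξ₂ = (1·652.2 − 533)/1 = 119.2 mol.
Outlet amounts (n = n₀ + Σ ν·ξ):
  D: 879 − 1(652.2) = 226.8
  C: 0 + 1(652.2) − 1(119.2) = 533
  A: 0 + 1(119.2) = 119.2
Total out = 226.8 + 533 + 119.2 = 879 mol.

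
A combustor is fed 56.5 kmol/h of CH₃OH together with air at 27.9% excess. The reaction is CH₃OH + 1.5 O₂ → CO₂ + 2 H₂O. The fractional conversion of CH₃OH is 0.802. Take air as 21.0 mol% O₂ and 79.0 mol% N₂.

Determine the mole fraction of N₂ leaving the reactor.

0.685

Stoichiometric O₂ = 1.5 × 56.5 = 84.75 kmol/h; O₂ fed = 84.75 × 1.279 = 108.4 kmol/h.
N₂ fed = 108.4 × 79/21 = 407.8 kmol/h.
Fuel reacted = 0.802 × 56.5 → ξ = 45.31 kmol/h.
Outlet (n = n₀ + ν ξ):
  CH₃OH: 56.5 − 1(45.31) = 11.19
  O₂: 108.4 − 1.5(45.31) = 40.43
  N₂: 407.8 (inert)
  CO₂: 0 + 1(45.31) = 45.31
  H₂O: 0 + 2(45.31) = 90.63
Total out = 595.3 kmol/h; y_N₂ = 407.8 / 595.3 = 0.685.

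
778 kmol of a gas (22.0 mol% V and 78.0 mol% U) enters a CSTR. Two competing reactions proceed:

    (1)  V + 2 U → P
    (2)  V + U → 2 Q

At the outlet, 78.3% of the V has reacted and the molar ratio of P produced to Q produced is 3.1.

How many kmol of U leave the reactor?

357 kmol

Conversion of V: V consumed = 0.783 × 171.2 = 134 kmol = 1ξ₁ + 1ξ₂.
Selectivity: 1ξ₁ / (2ξ₂) = 3.1 → ξ₁ = 6.2 ξ₂.
Substitute: (1·6.2 + 1) ξ₂ = 134 → ξ₂ = 18.61 kmol, ξ₁ = 115.4 kmol.
Outlet amounts (n = n₀ + Σ ν·ξ):
  V: 171.2 − 1(115.4) − 1(18.61) = 37.14
  U: 606.8 − 2(115.4) − 1(18.61) = 357.4
  P: 0 + 1(115.4) = 115.4
  Q: 0 + 2(18.61) = 37.23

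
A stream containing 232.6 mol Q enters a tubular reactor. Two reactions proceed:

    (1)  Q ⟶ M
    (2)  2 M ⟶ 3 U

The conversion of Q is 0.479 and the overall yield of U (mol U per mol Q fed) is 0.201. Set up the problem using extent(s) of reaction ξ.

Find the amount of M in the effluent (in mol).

Conversion of Q: Q consumed = 1ξ₁ = 0.479 × 232.6 → ξ₁ = 111.4 mol.
Yield of U: 3ξ₂ / 232.6 = 0.201 → ξ₂ = 15.58 mol.
Outlet amounts (n = n₀ + Σ ν·ξ):
  Q: 232.6 − 1(111.4) = 121.2
  M: 0 + 1(111.4) − 2(15.58) = 80.25
  U: 0 + 3(15.58) = 46.75

80.2 mol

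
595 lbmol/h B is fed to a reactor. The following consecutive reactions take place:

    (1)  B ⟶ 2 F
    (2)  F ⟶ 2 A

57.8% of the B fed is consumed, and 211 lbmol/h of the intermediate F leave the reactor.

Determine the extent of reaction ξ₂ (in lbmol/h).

ξ₂ = 477 lbmol/h

Conversion of B: B consumed = 1ξ₁ = 0.578 × 595 → ξ₁ = 343.9 lbmol/h.
F balance: n_F = 0 + 2ξ₁ − 1ξ₂ = 211 → ξ₂ = (2·343.9 − 211)/1 = 476.8 lbmol/h.
Outlet amounts (n = n₀ + Σ ν·ξ):
  B: 595 − 1(343.9) = 251.1
  F: 0 + 2(343.9) − 1(476.8) = 211
  A: 0 + 2(476.8) = 953.6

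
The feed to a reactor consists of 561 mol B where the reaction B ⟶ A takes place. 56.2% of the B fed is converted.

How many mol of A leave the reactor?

315 mol

B reacted = 0.562 × 561 = 315.3 mol; ν_B = −1, so ξ = 315.3/1 = 315.3 mol.
Outlet amounts (n = n₀ + ν ξ):
  B: 561 − 1(315.3) = 245.7
  A: 0 + 1(315.3) = 315.3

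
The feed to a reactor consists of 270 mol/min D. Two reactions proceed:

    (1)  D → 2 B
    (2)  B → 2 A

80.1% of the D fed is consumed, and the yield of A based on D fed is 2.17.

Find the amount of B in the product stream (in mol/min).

140 mol/min

Conversion of D: D consumed = 1ξ₁ = 0.801 × 270 → ξ₁ = 216.3 mol/min.
Yield of A: 2ξ₂ / 270 = 2.17 → ξ₂ = 292.9 mol/min.
Outlet amounts (n = n₀ + Σ ν·ξ):
  D: 270 − 1(216.3) = 53.73
  B: 0 + 2(216.3) − 1(292.9) = 139.6
  A: 0 + 2(292.9) = 585.9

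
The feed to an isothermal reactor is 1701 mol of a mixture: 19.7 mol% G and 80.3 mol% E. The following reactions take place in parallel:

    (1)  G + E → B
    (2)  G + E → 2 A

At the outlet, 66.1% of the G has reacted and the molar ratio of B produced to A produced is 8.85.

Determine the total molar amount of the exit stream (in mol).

1490 mol

Conversion of G: G consumed = 0.661 × 335.1 = 221.5 mol = 1ξ₁ + 1ξ₂.
Selectivity: 1ξ₁ / (2ξ₂) = 8.85 → ξ₁ = 17.7 ξ₂.
Substitute: (1·17.7 + 1) ξ₂ = 221.5 → ξ₂ = 11.84 mol, ξ₁ = 209.7 mol.
Outlet amounts (n = n₀ + Σ ν·ξ):
  G: 335.1 − 1(209.7) − 1(11.84) = 113.6
  E: 1366 − 1(209.7) − 1(11.84) = 1144
  B: 0 + 1(209.7) = 209.7
  A: 0 + 2(11.84) = 23.69
Total out = 113.6 + 1144 + 209.7 + 23.69 = 1491 mol.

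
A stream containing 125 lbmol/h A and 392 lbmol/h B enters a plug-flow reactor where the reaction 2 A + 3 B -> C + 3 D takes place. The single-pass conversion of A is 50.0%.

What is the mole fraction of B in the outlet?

A reacted = 0.5 × 125 = 62.5 lbmol/h; ν_A = −2, so ξ = 62.5/2 = 31.25 lbmol/h.
Outlet amounts (n = n₀ + ν ξ):
  A: 125 − 2(31.25) = 62.5
  B: 392 − 3(31.25) = 298.2
  C: 0 + 1(31.25) = 31.25
  D: 0 + 3(31.25) = 93.75
Total out = 485.8 lbmol/h; y_B = 298.2 / 485.8 = 0.614.

0.614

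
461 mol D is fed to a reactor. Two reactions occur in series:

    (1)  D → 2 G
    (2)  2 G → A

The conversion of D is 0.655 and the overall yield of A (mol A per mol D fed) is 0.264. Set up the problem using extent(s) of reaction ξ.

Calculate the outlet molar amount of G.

Conversion of D: D consumed = 1ξ₁ = 0.655 × 461 → ξ₁ = 302 mol.
Yield of A: 1ξ₂ / 461 = 0.264 → ξ₂ = 121.7 mol.
Outlet amounts (n = n₀ + Σ ν·ξ):
  D: 461 − 1(302) = 159
  G: 0 + 2(302) − 2(121.7) = 360.5
  A: 0 + 1(121.7) = 121.7

361 mol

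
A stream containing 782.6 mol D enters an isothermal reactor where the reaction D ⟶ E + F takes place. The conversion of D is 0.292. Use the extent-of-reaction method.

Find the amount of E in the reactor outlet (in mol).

D reacted = 0.292 × 782.6 = 228.5 mol; ν_D = −1, so ξ = 228.5/1 = 228.5 mol.
Outlet amounts (n = n₀ + ν ξ):
  D: 782.6 − 1(228.5) = 554.1
  E: 0 + 1(228.5) = 228.5
  F: 0 + 1(228.5) = 228.5

229 mol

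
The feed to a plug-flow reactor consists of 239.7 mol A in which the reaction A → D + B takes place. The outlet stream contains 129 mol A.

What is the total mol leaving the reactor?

For A: n = n₀ − 1ξ → 129 = 239.7 − 1ξ, giving ξ = 110.7 mol.
Outlet amounts (n = n₀ + ν ξ):
  A: 239.7 − 1(110.7) = 129
  D: 0 + 1(110.7) = 110.7
  B: 0 + 1(110.7) = 110.7
Total out = 129 + 110.7 + 110.7 = 350.4 mol.

350 mol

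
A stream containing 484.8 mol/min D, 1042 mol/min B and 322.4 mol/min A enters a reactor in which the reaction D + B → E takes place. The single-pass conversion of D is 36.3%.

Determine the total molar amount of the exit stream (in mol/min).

D reacted = 0.363 × 484.8 = 176 mol/min; ν_D = −1, so ξ = 176/1 = 176 mol/min.
Outlet amounts (n = n₀ + ν ξ):
  D: 484.8 − 1(176) = 308.8
  B: 1042 − 1(176) = 866
  E: 0 + 1(176) = 176
  A: 322.4 (inert)
Total out = 308.8 + 866 + 176 + 322.4 = 1673 mol/min.

1670 mol/min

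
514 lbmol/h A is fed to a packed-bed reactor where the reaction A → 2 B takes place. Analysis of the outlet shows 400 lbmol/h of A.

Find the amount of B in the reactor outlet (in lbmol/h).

For A: n = n₀ − 1ξ → 400 = 514 − 1ξ, giving ξ = 114 lbmol/h.
Outlet amounts (n = n₀ + ν ξ):
  A: 514 − 1(114) = 400
  B: 0 + 2(114) = 228

228 lbmol/h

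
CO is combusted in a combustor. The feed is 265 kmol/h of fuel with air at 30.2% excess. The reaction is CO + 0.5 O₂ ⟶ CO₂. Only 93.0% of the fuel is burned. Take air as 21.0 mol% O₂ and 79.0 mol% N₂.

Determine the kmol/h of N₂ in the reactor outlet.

Stoichiometric O₂ = 0.5 × 265 = 132.5 kmol/h; O₂ fed = 132.5 × 1.302 = 172.5 kmol/h.
N₂ fed = 172.5 × 79/21 = 649 kmol/h.
Fuel reacted = 0.93 × 265 → ξ = 246.5 kmol/h.
Outlet (n = n₀ + ν ξ):
  CO: 265 − 1(246.5) = 18.55
  O₂: 172.5 − 0.5(246.5) = 49.29
  N₂: 649 (inert)
  CO₂: 0 + 1(246.5) = 246.5

649 kmol/h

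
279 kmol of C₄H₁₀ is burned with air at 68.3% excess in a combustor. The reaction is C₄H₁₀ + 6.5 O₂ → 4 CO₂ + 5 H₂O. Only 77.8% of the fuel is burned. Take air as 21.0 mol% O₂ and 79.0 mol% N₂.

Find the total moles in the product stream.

15100 kmol

Stoichiometric O₂ = 6.5 × 279 = 1814 kmol; O₂ fed = 1814 × 1.683 = 3052 kmol.
N₂ fed = 3052 × 79/21 = 11480 kmol.
Fuel reacted = 0.778 × 279 → ξ = 217.1 kmol.
Outlet (n = n₀ + ν ξ):
  C₄H₁₀: 279 − 1(217.1) = 61.94
  O₂: 3052 − 6.5(217.1) = 1641
  N₂: 11480 (inert)
  CO₂: 0 + 4(217.1) = 868.2
  H₂O: 0 + 5(217.1) = 1085
Total out = 61.94 + 1641 + 11480 + 868.2 + 1085 = 15140 kmol.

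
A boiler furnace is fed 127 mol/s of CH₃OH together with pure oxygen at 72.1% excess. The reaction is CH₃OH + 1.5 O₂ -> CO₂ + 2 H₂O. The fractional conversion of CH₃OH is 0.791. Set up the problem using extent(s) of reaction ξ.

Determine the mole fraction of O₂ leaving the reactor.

Stoichiometric O₂ = 1.5 × 127 = 190.5 mol/s; O₂ fed = 190.5 × 1.721 = 327.9 mol/s.
Fuel reacted = 0.791 × 127 → ξ = 100.5 mol/s.
Outlet (n = n₀ + ν ξ):
  CH₃OH: 127 − 1(100.5) = 26.54
  O₂: 327.9 − 1.5(100.5) = 177.2
  CO₂: 0 + 1(100.5) = 100.5
  H₂O: 0 + 2(100.5) = 200.9
Total out = 505.1 mol/s; y_O₂ = 177.2 / 505.1 = 0.3508.

0.351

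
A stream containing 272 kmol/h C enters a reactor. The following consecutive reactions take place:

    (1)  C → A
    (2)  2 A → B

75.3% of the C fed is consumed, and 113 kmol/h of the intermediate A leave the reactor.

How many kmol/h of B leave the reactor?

Conversion of C: C consumed = 1ξ₁ = 0.753 × 272 → ξ₁ = 204.8 kmol/h.
A balance: n_A = 0 + 1ξ₁ − 2ξ₂ = 113 → ξ₂ = (1·204.8 − 113)/2 = 45.91 kmol/h.
Outlet amounts (n = n₀ + Σ ν·ξ):
  C: 272 − 1(204.8) = 67.18
  A: 0 + 1(204.8) − 2(45.91) = 113
  B: 0 + 1(45.91) = 45.91

45.9 kmol/h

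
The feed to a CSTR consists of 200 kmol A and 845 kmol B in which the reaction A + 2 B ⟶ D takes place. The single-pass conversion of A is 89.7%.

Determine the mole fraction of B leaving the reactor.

A reacted = 0.897 × 200 = 179.4 kmol; ν_A = −1, so ξ = 179.4/1 = 179.4 kmol.
Outlet amounts (n = n₀ + ν ξ):
  A: 200 − 1(179.4) = 20.6
  B: 845 − 2(179.4) = 486.2
  D: 0 + 1(179.4) = 179.4
Total out = 686.2 kmol; y_B = 486.2 / 686.2 = 0.7085.

0.709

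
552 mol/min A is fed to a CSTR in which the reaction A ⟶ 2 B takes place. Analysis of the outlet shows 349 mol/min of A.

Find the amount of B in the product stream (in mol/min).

406 mol/min

For A: n = n₀ − 1ξ → 349 = 552 − 1ξ, giving ξ = 203 mol/min.
Outlet amounts (n = n₀ + ν ξ):
  A: 552 − 1(203) = 349
  B: 0 + 2(203) = 406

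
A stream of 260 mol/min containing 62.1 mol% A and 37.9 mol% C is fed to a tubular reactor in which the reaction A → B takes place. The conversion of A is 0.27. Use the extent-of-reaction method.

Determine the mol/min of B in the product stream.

43.6 mol/min

A reacted = 0.27 × 161.5 = 43.59 mol/min; ν_A = −1, so ξ = 43.59/1 = 43.59 mol/min.
Outlet amounts (n = n₀ + ν ξ):
  A: 161.5 − 1(43.59) = 117.9
  B: 0 + 1(43.59) = 43.59
  C: 98.54 (inert)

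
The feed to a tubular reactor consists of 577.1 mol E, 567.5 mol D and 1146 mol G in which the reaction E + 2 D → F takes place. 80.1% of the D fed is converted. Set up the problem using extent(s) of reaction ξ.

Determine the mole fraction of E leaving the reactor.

D reacted = 0.801 × 567.5 = 454.6 mol; ν_D = −2, so ξ = 454.6/2 = 227.3 mol.
Outlet amounts (n = n₀ + ν ξ):
  E: 577.1 − 1(227.3) = 349.8
  D: 567.5 − 2(227.3) = 112.9
  F: 0 + 1(227.3) = 227.3
  G: 1146 (inert)
Total out = 1836 mol; y_E = 349.8 / 1836 = 0.1905.

0.191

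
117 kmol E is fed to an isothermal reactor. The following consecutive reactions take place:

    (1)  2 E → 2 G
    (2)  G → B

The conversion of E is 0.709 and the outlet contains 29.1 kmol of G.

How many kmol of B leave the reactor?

Conversion of E: E consumed = 2ξ₁ = 0.709 × 117 → ξ₁ = 41.48 kmol.
G balance: n_G = 0 + 2ξ₁ − 1ξ₂ = 29.1 → ξ₂ = (2·41.48 − 29.1)/1 = 53.85 kmol.
Outlet amounts (n = n₀ + Σ ν·ξ):
  E: 117 − 2(41.48) = 34.05
  G: 0 + 2(41.48) − 1(53.85) = 29.1
  B: 0 + 1(53.85) = 53.85

53.9 kmol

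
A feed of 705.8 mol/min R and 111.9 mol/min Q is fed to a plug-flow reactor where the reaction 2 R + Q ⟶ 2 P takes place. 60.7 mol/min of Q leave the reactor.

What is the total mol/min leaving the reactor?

For Q: n = n₀ − 1ξ → 60.7 = 111.9 − 1ξ, giving ξ = 51.2 mol/min.
Outlet amounts (n = n₀ + ν ξ):
  R: 705.8 − 2(51.2) = 603.4
  Q: 111.9 − 1(51.2) = 60.7
  P: 0 + 2(51.2) = 102.4
Total out = 603.4 + 60.7 + 102.4 = 766.5 mol/min.

766 mol/min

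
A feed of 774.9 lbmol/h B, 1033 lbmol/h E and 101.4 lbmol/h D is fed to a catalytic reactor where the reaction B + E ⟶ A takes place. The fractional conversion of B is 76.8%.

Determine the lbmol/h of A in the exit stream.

B reacted = 0.768 × 774.9 = 595.1 lbmol/h; ν_B = −1, so ξ = 595.1/1 = 595.1 lbmol/h.
Outlet amounts (n = n₀ + ν ξ):
  B: 774.9 − 1(595.1) = 179.8
  E: 1033 − 1(595.1) = 437.9
  A: 0 + 1(595.1) = 595.1
  D: 101.4 (inert)

595 lbmol/h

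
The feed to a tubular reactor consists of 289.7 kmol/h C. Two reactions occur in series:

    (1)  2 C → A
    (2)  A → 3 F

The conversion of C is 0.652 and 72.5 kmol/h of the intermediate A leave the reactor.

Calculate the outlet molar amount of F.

Conversion of C: C consumed = 2ξ₁ = 0.652 × 289.7 → ξ₁ = 94.44 kmol/h.
A balance: n_A = 0 + 1ξ₁ − 1ξ₂ = 72.5 → ξ₂ = (1·94.44 − 72.5)/1 = 21.94 kmol/h.
Outlet amounts (n = n₀ + Σ ν·ξ):
  C: 289.7 − 2(94.44) = 100.8
  A: 0 + 1(94.44) − 1(21.94) = 72.5
  F: 0 + 3(21.94) = 65.83

65.8 kmol/h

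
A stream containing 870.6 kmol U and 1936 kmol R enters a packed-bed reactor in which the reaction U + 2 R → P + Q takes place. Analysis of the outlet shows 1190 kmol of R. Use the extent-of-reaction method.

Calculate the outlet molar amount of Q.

373 kmol

For R: n = n₀ − 2ξ → 1190 = 1936 − 2ξ, giving ξ = 373 kmol.
Outlet amounts (n = n₀ + ν ξ):
  U: 870.6 − 1(373) = 497.6
  R: 1936 − 2(373) = 1190
  P: 0 + 1(373) = 373
  Q: 0 + 1(373) = 373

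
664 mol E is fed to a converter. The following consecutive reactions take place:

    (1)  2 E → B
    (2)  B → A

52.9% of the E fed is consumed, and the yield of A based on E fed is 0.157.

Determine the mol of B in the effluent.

71.4 mol

Conversion of E: E consumed = 2ξ₁ = 0.529 × 664 → ξ₁ = 175.6 mol.
Yield of A: 1ξ₂ / 664 = 0.157 → ξ₂ = 104.2 mol.
Outlet amounts (n = n₀ + Σ ν·ξ):
  E: 664 − 2(175.6) = 312.7
  B: 0 + 1(175.6) − 1(104.2) = 71.38
  A: 0 + 1(104.2) = 104.2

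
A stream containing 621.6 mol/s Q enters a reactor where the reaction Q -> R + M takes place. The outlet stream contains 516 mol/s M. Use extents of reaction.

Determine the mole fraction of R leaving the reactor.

For M: n = n₀ + 1ξ → 516 = 0 + 1ξ, giving ξ = 516 mol/s.
Outlet amounts (n = n₀ + ν ξ):
  Q: 621.6 − 1(516) = 105.6
  R: 0 + 1(516) = 516
  M: 0 + 1(516) = 516
Total out = 1138 mol/s; y_R = 516 / 1138 = 0.4536.

0.454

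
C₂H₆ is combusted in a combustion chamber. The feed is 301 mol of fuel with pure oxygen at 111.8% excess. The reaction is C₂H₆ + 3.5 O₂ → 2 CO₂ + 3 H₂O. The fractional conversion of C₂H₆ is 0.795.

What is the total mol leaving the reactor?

2650 mol

Stoichiometric O₂ = 3.5 × 301 = 1054 mol; O₂ fed = 1054 × 2.118 = 2231 mol.
Fuel reacted = 0.795 × 301 → ξ = 239.3 mol.
Outlet (n = n₀ + ν ξ):
  C₂H₆: 301 − 1(239.3) = 61.7
  O₂: 2231 − 3.5(239.3) = 1394
  CO₂: 0 + 2(239.3) = 478.6
  H₂O: 0 + 3(239.3) = 717.9
Total out = 61.7 + 1394 + 478.6 + 717.9 = 2652 mol.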